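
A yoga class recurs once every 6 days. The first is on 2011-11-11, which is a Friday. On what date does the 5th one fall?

The 5th occurrence is 4 intervals after the first: 4 × 6 = 24 days after 2011-11-11.
November has 30 days — 19 days to the end of November leaves 5.
5 days into December → 2011-12-05.

2011-12-05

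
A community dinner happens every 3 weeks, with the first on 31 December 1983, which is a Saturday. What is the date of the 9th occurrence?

16 June 1984

The 9th occurrence is 8 intervals after the first: 8 × 21 = 168 days after 31 December 1983.
December has 31 days — 0 days to the end of December leaves 168.
January has 31 days (137 left).
February has 29 days (108 left).
March has 31 days (77 left).
April has 30 days (47 left).
May has 31 days (16 left).
16 days into June → 16 June 1984.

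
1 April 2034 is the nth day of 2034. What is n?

Days in months before April: 31 + 28 + 31 = 90.
Plus 1 day into April → day 91.

91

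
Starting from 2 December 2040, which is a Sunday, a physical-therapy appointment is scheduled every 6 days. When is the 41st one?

30 July 2041

The 41st occurrence is 40 intervals after the first: 40 × 6 = 240 days after 2 December 2040.
December has 31 days — 29 days to the end of December leaves 211.
January has 31 days (180 left).
February has 28 days (152 left).
March has 31 days (121 left).
April has 30 days (91 left).
May has 31 days (60 left).
June has 30 days (30 left).
30 days into July → 30 July 2041.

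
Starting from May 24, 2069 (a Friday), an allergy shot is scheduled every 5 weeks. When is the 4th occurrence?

The 4th occurrence is 3 intervals after the first: 3 × 35 = 105 days after May 24, 2069.
May has 31 days — 7 days to the end of May leaves 98.
Jun has 30 days (68 left).
Jul has 31 days (37 left).
Aug has 31 days (6 left).
6 days into Sep → Sep 6, 2069.

Sep 6, 2069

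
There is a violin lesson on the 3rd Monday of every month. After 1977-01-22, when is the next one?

1977-02-21

January 1977 starts on a Saturday; its first Monday is the 3rd, so the 3rd Monday is the 17th — 1977-01-17.
That is not after 1977-01-22, so look at February 1977.
February 1977 starts on a Tuesday; its first Monday is the 7th, so the 3rd Monday is the 21st — 1977-02-21.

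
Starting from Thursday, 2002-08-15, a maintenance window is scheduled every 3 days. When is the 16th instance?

The 16th occurrence is 15 intervals after the first: 15 × 3 = 45 days after 2002-08-15.
August has 31 days — 16 days to the end of August leaves 29.
29 days into September → 2002-09-29.

2002-09-29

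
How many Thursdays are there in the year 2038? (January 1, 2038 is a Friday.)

January 1, 2038 is a Friday; the first Thursday on or after it is January 7, 2038 (6 days later).
From January 7, 2038 to December 31, 2038: 24 + 28 + 31 + 30 + 31 + 30 + 31 + 31 + 30 + 31 + 30 + 31 = 358 days (rest of January, February, March, April, May, June, July, August, September, October, November, December).
358 ÷ 7 = 51 full weeks with remainder 1, so 51 more Thursdays after the first → 52.

52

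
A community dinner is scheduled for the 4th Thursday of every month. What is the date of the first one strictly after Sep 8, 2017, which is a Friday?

Sep 28, 2017

Sep 2017 starts on a Friday; its first Thursday is the 7th, so the 4th Thursday is the 28th — Sep 28, 2017.
Sep 28, 2017 is after Sep 8, 2017, so that is the next one.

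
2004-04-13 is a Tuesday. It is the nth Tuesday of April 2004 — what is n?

Day 13 falls in week ⌈13/7⌉ of the month.
Days 1–7 hold the 1st Tuesday, 8–14 the 2nd, 15–21 the 3rd, 22–28 the 4th, 29–31 the 5th.
13 is in the range for the 2nd.

2nd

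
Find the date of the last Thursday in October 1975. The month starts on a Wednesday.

October 1975 begins on a Wednesday, so the first Thursday is October 2 (1 day later).
October 1975 has 31 days. Adding weeks: 2, 9, 16, 23, 30 — the last one ≤ 31 is the 30th.

30 October 1975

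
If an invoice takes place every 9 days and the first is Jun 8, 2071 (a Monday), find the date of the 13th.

The 13th occurrence is 12 intervals after the first: 12 × 9 = 108 days after Jun 8, 2071.
Jun has 30 days — 22 days to the end of Jun leaves 86.
Jul has 31 days (55 left).
Aug has 31 days (24 left).
24 days into Sep → Sep 24, 2071.

Sep 24, 2071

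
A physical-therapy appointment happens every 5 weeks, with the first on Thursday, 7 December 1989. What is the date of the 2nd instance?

The 2nd occurrence is 1 interval after the first: 1 × 35 = 35 days after 7 December 1989.
December has 31 days — 24 days to the end of December leaves 11.
11 days into January → 11 January 1990.

11 January 1990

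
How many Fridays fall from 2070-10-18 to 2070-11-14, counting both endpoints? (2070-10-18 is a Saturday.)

2070-10-18 is a Saturday; the first Friday on or after it is 2070-10-24 (6 days later).
From 2070-10-24 to 2070-11-14: 7 + 14 = 21 days (rest of October, November).
21 ÷ 7 = 3 full weeks with remainder 0, so 3 more Fridays after the first → 4.

4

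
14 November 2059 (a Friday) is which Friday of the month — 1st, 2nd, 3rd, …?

Day 14 falls in week ⌈14/7⌉ of the month.
Days 1–7 hold the 1st Friday, 8–14 the 2nd, 15–21 the 3rd, 22–28 the 4th, 29–31 the 5th.
14 is in the range for the 2nd.

2nd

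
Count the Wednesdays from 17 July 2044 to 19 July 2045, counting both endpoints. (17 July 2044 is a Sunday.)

17 July 2044 is a Sunday; the first Wednesday on or after it is 20 July 2044 (3 days later).
From 20 July 2044 to 19 July 2045: 164 + 200 = 364 days (rest of 2044, to 19 July 2045 in 2045).
364 ÷ 7 = 52 full weeks with remainder 0, so 52 more Wednesdays after the first → 53.

53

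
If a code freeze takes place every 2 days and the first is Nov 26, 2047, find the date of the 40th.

Feb 12, 2048

The 40th occurrence is 39 intervals after the first: 39 × 2 = 78 days after Nov 26, 2047.
Nov has 30 days — 4 days to the end of Nov leaves 74.
Dec has 31 days (43 left).
Jan has 31 days (12 left).
12 days into Feb → Feb 12, 2048.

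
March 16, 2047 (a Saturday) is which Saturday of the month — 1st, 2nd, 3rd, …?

Day 16 falls in week ⌈16/7⌉ of the month.
Days 1–7 hold the 1st Saturday, 8–14 the 2nd, 15–21 the 3rd, 22–28 the 4th, 29–31 the 5th.
16 is in the range for the 3rd.

3rd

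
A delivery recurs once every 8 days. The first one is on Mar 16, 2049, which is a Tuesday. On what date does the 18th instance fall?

Jul 30, 2049

The 18th occurrence is 17 intervals after the first: 17 × 8 = 136 days after Mar 16, 2049.
Mar has 31 days — 15 days to the end of Mar leaves 121.
Apr has 30 days (91 left).
May has 31 days (60 left).
Jun has 30 days (30 left).
30 days into Jul → Jul 30, 2049.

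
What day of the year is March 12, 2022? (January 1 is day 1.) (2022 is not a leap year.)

71

Days in months before March: 31 + 28 = 59.
Plus 12 days into March → day 71.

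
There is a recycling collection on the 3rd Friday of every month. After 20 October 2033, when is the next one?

October 2033 starts on a Saturday; its first Friday is the 7th, so the 3rd Friday is the 21st — 21 October 2033.
21 October 2033 is after 20 October 2033, so that is the next one.

21 October 2033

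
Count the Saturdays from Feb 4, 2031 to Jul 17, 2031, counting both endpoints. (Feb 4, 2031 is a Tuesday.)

Feb 4, 2031 is a Tuesday; the first Saturday on or after it is Feb 8, 2031 (4 days later).
From Feb 8, 2031 to Jul 17, 2031: 20 + 31 + 30 + 31 + 30 + 17 = 159 days (rest of Feb, Mar, Apr, May, Jun, Jul).
159 ÷ 7 = 22 full weeks with remainder 5, so 22 more Saturdays after the first → 23.

23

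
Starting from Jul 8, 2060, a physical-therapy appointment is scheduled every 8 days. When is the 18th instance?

The 18th occurrence is 17 intervals after the first: 17 × 8 = 136 days after Jul 8, 2060.
Jul has 31 days — 23 days to the end of Jul leaves 113.
Aug has 31 days (82 left).
Sep has 30 days (52 left).
Oct has 31 days (21 left).
21 days into Nov → Nov 21, 2060.

Nov 21, 2060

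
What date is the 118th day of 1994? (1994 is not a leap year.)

January has 31 days (118 − 31 = 87 remain).
February has 28 days (87 − 28 = 59 remain).
March has 31 days (59 − 31 = 28 remain).
28 into April → April 28.

1994-04-28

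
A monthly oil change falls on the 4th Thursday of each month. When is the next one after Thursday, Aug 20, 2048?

Aug 27, 2048

Aug 2048 starts on a Saturday; its first Thursday is the 6th, so the 4th Thursday is the 27th — Aug 27, 2048.
Aug 27, 2048 is after Aug 20, 2048, so that is the next one.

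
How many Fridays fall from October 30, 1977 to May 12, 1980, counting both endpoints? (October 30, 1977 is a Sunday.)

October 30, 1977 is a Sunday; the first Friday on or after it is November 4, 1977 (5 days later).
From November 4, 1977 to May 12, 1980: 57 + 365 + 365 + 133 = 920 days (rest of 1977, 1978, 1979, to May 12, 1980 in 1980).
920 ÷ 7 = 131 full weeks with remainder 3, so 131 more Fridays after the first → 132.

132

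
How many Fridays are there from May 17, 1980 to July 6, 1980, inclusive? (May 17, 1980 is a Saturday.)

7

May 17, 1980 is a Saturday; the first Friday on or after it is May 23, 1980 (6 days later).
From May 23, 1980 to July 6, 1980: 8 + 30 + 6 = 44 days (rest of May, June, July).
44 ÷ 7 = 6 full weeks with remainder 2, so 6 more Fridays after the first → 7.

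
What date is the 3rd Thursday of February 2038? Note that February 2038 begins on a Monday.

18 February 2038

February 2038 begins on a Monday, so the first Thursday is February 4 (3 days later).
The 3rd Thursday is 2 weeks later: 4 + 14 = 18.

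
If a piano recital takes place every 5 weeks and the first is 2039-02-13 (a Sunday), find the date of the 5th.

The 5th occurrence is 4 intervals after the first: 4 × 35 = 140 days after 2039-02-13.
February has 28 days — 15 days to the end of February leaves 125.
March has 31 days (94 left).
April has 30 days (64 left).
May has 31 days (33 left).
June has 30 days (3 left).
3 days into July → 2039-07-03.

2039-07-03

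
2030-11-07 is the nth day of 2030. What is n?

Days in months before November: 31 + 28 + 31 + 30 + 31 + 30 + 31 + 31 + 30 + 31 = 304.
Plus 7 days into November → day 311.

311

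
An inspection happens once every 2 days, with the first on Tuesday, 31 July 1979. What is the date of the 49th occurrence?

The 49th occurrence is 48 intervals after the first: 48 × 2 = 96 days after 31 July 1979.
July has 31 days — 0 days to the end of July leaves 96.
August has 31 days (65 left).
September has 30 days (35 left).
October has 31 days (4 left).
4 days into November → 4 November 1979.

4 November 1979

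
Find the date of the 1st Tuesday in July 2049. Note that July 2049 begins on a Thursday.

July 2049 begins on a Thursday, so the first Tuesday is July 6 (5 days later).

2049-07-06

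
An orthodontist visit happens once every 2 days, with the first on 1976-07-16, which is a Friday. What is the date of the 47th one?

The 47th occurrence is 46 intervals after the first: 46 × 2 = 92 days after 1976-07-16.
July has 31 days — 15 days to the end of July leaves 77.
August has 31 days (46 left).
September has 30 days (16 left).
16 days into October → 1976-10-16.

1976-10-16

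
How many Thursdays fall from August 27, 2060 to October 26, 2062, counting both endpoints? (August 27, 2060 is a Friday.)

August 27, 2060 is a Friday; the first Thursday on or after it is September 2, 2060 (6 days later).
From September 2, 2060 to October 26, 2062: 120 + 365 + 299 = 784 days (rest of 2060, 2061, to October 26, 2062 in 2062).
784 ÷ 7 = 112 full weeks with remainder 0, so 112 more Thursdays after the first → 113.

113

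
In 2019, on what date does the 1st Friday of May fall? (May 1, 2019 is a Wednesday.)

May 2019 begins on a Wednesday, so the first Friday is May 3 (2 days later).

May 3, 2019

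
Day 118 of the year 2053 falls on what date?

January has 31 days (118 − 31 = 87 remain).
February has 28 days (87 − 28 = 59 remain).
March has 31 days (59 − 31 = 28 remain).
28 into April → April 28.

2053-04-28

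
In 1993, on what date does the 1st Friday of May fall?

May 7, 1993

The first Friday of May 1993 is May 7.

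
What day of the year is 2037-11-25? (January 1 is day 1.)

329

Days in months before November: 31 + 28 + 31 + 30 + 31 + 30 + 31 + 31 + 30 + 31 = 304.
Plus 25 days into November → day 329.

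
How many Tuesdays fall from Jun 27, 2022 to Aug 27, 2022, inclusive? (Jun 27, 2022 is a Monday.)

9

Jun 27, 2022 is a Monday; the first Tuesday on or after it is Jun 28, 2022 (1 day later).
From Jun 28, 2022 to Aug 27, 2022: 2 + 31 + 27 = 60 days (rest of Jun, Jul, Aug).
60 ÷ 7 = 8 full weeks with remainder 4, so 8 more Tuesdays after the first → 9.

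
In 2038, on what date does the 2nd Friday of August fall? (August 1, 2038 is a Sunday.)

13 August 2038

August 2038 begins on a Sunday, so the first Friday is August 6 (5 days later).
The 2nd Friday is 1 weeks later: 6 + 7 = 13.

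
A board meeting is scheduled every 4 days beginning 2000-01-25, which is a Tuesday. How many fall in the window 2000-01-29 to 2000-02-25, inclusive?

Occurrences land 4·i days after 2000-01-25 for i = 0, 1, 2, …
2000-01-29 is 4 days after the start; 4 ÷ 4 = 1 remainder 0. First occurrence in the window: #2 on 2000-01-29 (1×4 = 4 days in).
2000-02-25 is 31 days after the start; 31 ÷ 4 = 7 remainder 3. Last occurrence in the window: #8 on 2000-02-22.
Occurrences #2 through #8: 7 in total.

7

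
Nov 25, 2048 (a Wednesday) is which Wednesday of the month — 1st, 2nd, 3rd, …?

4th

Day 25 falls in week ⌈25/7⌉ of the month.
Days 1–7 hold the 1st Wednesday, 8–14 the 2nd, 15–21 the 3rd, 22–28 the 4th, 29–31 the 5th.
25 is in the range for the 4th.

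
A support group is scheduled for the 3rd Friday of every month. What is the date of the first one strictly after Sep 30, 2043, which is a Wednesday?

Oct 16, 2043

Sep 2043 starts on a Tuesday; its first Friday is the 4th, so the 3rd Friday is the 18th — Sep 18, 2043.
That is not after Sep 30, 2043, so look at Oct 2043.
Oct 2043 starts on a Thursday; its first Friday is the 2nd, so the 3rd Friday is the 16th — Oct 16, 2043.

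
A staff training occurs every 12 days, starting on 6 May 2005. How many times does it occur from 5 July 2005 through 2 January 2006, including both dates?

16

Occurrences land 12·i days after 6 May 2005 for i = 0, 1, 2, …
5 July 2005 is 60 days after the start; 60 ÷ 12 = 5 remainder 0. First occurrence in the window: #6 on 5 July 2005 (5×12 = 60 days in).
2 January 2006 is 241 days after the start; 241 ÷ 12 = 20 remainder 1. Last occurrence in the window: #21 on 1 January 2006.
Occurrences #6 through #21: 16 in total.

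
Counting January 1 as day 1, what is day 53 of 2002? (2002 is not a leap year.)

January has 31 days (53 − 31 = 22 remain).
22 into February → February 22.

February 22, 2002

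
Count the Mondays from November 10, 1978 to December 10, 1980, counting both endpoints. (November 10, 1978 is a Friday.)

November 10, 1978 is a Friday; the first Monday on or after it is November 13, 1978 (3 days later).
From November 13, 1978 to December 10, 1980: 48 + 365 + 345 = 758 days (rest of 1978, 1979, to December 10, 1980 in 1980).
758 ÷ 7 = 108 full weeks with remainder 2, so 108 more Mondays after the first → 109.

109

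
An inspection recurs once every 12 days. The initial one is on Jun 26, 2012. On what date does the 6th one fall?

The 6th occurrence is 5 intervals after the first: 5 × 12 = 60 days after Jun 26, 2012.
Jun has 30 days — 4 days to the end of Jun leaves 56.
Jul has 31 days (25 left).
25 days into Aug → Aug 25, 2012.

Aug 25, 2012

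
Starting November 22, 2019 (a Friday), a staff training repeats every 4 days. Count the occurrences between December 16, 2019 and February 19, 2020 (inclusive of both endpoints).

17

Occurrences land 4·i days after November 22, 2019 for i = 0, 1, 2, …
December 16, 2019 is 24 days after the start; 24 ÷ 4 = 6 remainder 0. First occurrence in the window: #7 on December 16, 2019 (6×4 = 24 days in).
February 19, 2020 is 89 days after the start; 89 ÷ 4 = 22 remainder 1. Last occurrence in the window: #23 on February 18, 2020.
Occurrences #7 through #23: 17 in total.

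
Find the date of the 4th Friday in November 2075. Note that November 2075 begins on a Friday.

22 November 2075

November 2075 begins on a Friday, so the first Friday is November 1.
The 4th Friday is 3 weeks later: 1 + 21 = 22.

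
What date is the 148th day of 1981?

May 28, 1981

January has 31 days (148 − 31 = 117 remain).
February has 28 days (117 − 28 = 89 remain).
March has 31 days (89 − 31 = 58 remain).
April has 30 days (58 − 30 = 28 remain).
28 into May → May 28.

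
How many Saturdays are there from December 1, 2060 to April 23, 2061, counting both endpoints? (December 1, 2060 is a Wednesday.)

21

December 1, 2060 is a Wednesday; the first Saturday on or after it is December 4, 2060 (3 days later).
From December 4, 2060 to April 23, 2061: 27 + 31 + 28 + 31 + 23 = 140 days (rest of December, January, February, March, April).
140 ÷ 7 = 20 full weeks with remainder 0, so 20 more Saturdays after the first → 21.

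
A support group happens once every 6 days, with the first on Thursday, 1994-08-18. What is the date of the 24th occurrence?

The 24th occurrence is 23 intervals after the first: 23 × 6 = 138 days after 1994-08-18.
August has 31 days — 13 days to the end of August leaves 125.
September has 30 days (95 left).
October has 31 days (64 left).
November has 30 days (34 left).
December has 31 days (3 left).
3 days into January → 1995-01-03.

1995-01-03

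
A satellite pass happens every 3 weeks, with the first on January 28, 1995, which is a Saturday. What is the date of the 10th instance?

The 10th occurrence is 9 intervals after the first: 9 × 21 = 189 days after January 28, 1995.
January has 31 days — 3 days to the end of January leaves 186.
February has 28 days (158 left).
March has 31 days (127 left).
April has 30 days (97 left).
May has 31 days (66 left).
June has 30 days (36 left).
July has 31 days (5 left).
5 days into August → August 5, 1995.

August 5, 1995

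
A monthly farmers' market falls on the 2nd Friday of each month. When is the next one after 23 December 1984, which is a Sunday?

11 January 1985

December 1984 starts on a Saturday; its first Friday is the 7th, so the 2nd Friday is the 14th — 14 December 1984.
That is not after 23 December 1984, so look at January 1985.
January 1985 starts on a Tuesday; its first Friday is the 4th, so the 2nd Friday is the 11th — 11 January 1985.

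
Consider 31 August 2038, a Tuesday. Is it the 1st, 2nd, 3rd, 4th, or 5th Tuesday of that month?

5th

Day 31 falls in week ⌈31/7⌉ of the month.
Days 1–7 hold the 1st Tuesday, 8–14 the 2nd, 15–21 the 3rd, 22–28 the 4th, 29–31 the 5th.
31 is in the range for the 5th.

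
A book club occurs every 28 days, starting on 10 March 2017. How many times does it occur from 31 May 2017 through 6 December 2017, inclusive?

7

Occurrences land 28·i days after 10 March 2017 for i = 0, 1, 2, …
31 May 2017 is 82 days after the start; 82 ÷ 28 = 2 remainder 26; since the remainder is 26, round up to i = 3. First occurrence in the window: #4 on 2 June 2017 (3×28 = 84 days in).
6 December 2017 is 271 days after the start; 271 ÷ 28 = 9 remainder 19. Last occurrence in the window: #10 on 17 November 2017.
Occurrences #4 through #10: 7 in total.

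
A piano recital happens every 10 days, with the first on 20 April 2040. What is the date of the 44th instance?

The 44th occurrence is 43 intervals after the first: 43 × 10 = 430 days after 20 April 2040.
April has 30 days — 10 days to the end of April leaves 420.
From end of April to end of 2040 is 245 days (175 left).
January has 31 days (144 left).
February has 28 days (116 left).
March has 31 days (85 left).
April has 30 days (55 left).
May has 31 days (24 left).
24 days into June → 24 June 2041.

24 June 2041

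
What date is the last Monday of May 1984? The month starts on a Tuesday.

May 28, 1984

May 1984 begins on a Tuesday, so the first Monday is May 7 (6 days later).
May 1984 has 31 days. Adding weeks: 7, 14, 21, 28 — the last one ≤ 31 is the 28th.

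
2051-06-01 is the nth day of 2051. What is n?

Days in months before June: 31 + 28 + 31 + 30 + 31 = 151.
Plus 1 day into June → day 152.

152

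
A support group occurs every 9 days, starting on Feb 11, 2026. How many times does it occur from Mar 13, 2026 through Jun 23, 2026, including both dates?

Occurrences land 9·i days after Feb 11, 2026 for i = 0, 1, 2, …
Mar 13, 2026 is 30 days after the start; 30 ÷ 9 = 3 remainder 3; since the remainder is 3, round up to i = 4. First occurrence in the window: #5 on Mar 19, 2026 (4×9 = 36 days in).
Jun 23, 2026 is 132 days after the start; 132 ÷ 9 = 14 remainder 6. Last occurrence in the window: #15 on Jun 17, 2026.
Occurrences #5 through #15: 11 in total.

11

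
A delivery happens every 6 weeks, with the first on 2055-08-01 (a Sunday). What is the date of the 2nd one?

The 2nd occurrence is 1 interval after the first: 1 × 42 = 42 days after 2055-08-01.
August has 31 days — 30 days to the end of August leaves 12.
12 days into September → 2055-09-12.

2055-09-12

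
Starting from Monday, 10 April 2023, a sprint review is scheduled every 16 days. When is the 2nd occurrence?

26 April 2023

The 2nd occurrence is 1 interval after the first: 1 × 16 = 16 days after 10 April 2023.
16 days later is 26 April 2023.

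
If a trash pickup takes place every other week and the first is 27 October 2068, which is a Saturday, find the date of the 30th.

7 December 2069

The 30th occurrence is 29 intervals after the first: 29 × 14 = 406 days after 27 October 2068.
October has 31 days — 4 days to the end of October leaves 402.
From end of October to end of 2068 is 61 days (341 left).
January has 31 days (310 left).
February has 28 days (282 left).
March has 31 days (251 left).
April has 30 days (221 left).
May has 31 days (190 left).
June has 30 days (160 left).
July has 31 days (129 left).
August has 31 days (98 left).
September has 30 days (68 left).
October has 31 days (37 left).
November has 30 days (7 left).
7 days into December → 7 December 2069.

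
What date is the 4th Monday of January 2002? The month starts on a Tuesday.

28 January 2002

January 2002 begins on a Tuesday, so the first Monday is January 7 (6 days later).
The 4th Monday is 3 weeks later: 7 + 21 = 28.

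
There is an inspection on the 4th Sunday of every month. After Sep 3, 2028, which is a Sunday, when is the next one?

Sep 24, 2028

Sep 2028 starts on a Friday; its first Sunday is the 3rd, so the 4th Sunday is the 24th — Sep 24, 2028.
Sep 24, 2028 is after Sep 3, 2028, so that is the next one.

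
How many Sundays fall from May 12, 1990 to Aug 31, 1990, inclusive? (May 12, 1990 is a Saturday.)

May 12, 1990 is a Saturday; the first Sunday on or after it is May 13, 1990 (1 day later).
From May 13, 1990 to Aug 31, 1990: 18 + 30 + 31 + 31 = 110 days (rest of May, Jun, Jul, Aug).
110 ÷ 7 = 15 full weeks with remainder 5, so 15 more Sundays after the first → 16.

16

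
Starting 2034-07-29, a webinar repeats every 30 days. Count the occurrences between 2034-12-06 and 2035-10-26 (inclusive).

11

Occurrences land 30·i days after 2034-07-29 for i = 0, 1, 2, …
2034-12-06 is 130 days after the start; 130 ÷ 30 = 4 remainder 10; since the remainder is 10, round up to i = 5. First occurrence in the window: #6 on 2034-12-26 (5×30 = 150 days in).
2035-10-26 is 454 days after the start; 454 ÷ 30 = 15 remainder 4. Last occurrence in the window: #16 on 2035-10-22.
Occurrences #6 through #16: 11 in total.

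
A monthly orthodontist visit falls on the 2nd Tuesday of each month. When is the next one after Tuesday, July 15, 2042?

August 12, 2042

July 2042 starts on a Tuesday; its first Tuesday is the 1st, so the 2nd Tuesday is the 8th — July 8, 2042.
That is not after July 15, 2042, so look at August 2042.
August 2042 starts on a Friday; its first Tuesday is the 5th, so the 2nd Tuesday is the 12th — August 12, 2042.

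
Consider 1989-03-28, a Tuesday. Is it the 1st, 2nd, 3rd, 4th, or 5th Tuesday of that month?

4th

Day 28 falls in week ⌈28/7⌉ of the month.
Days 1–7 hold the 1st Tuesday, 8–14 the 2nd, 15–21 the 3rd, 22–28 the 4th, 29–31 the 5th.
28 is in the range for the 4th.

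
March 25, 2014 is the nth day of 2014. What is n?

84

Days in months before March: 31 + 28 = 59.
Plus 25 days into March → day 84.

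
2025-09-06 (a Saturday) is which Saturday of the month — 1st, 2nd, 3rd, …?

Day 6 falls in week ⌈6/7⌉ of the month.
Days 1–7 hold the 1st Saturday, 8–14 the 2nd, 15–21 the 3rd, 22–28 the 4th, 29–31 the 5th.
6 is in the range for the 1st.

1st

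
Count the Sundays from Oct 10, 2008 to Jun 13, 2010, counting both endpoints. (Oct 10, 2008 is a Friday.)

88

Oct 10, 2008 is a Friday; the first Sunday on or after it is Oct 12, 2008 (2 days later).
From Oct 12, 2008 to Jun 13, 2010: 80 + 365 + 164 = 609 days (rest of 2008, 2009, to Jun 13, 2010 in 2010).
609 ÷ 7 = 87 full weeks with remainder 0, so 87 more Sundays after the first → 88.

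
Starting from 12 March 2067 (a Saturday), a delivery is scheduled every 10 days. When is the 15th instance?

30 July 2067

The 15th occurrence is 14 intervals after the first: 14 × 10 = 140 days after 12 March 2067.
March has 31 days — 19 days to the end of March leaves 121.
April has 30 days (91 left).
May has 31 days (60 left).
June has 30 days (30 left).
30 days into July → 30 July 2067.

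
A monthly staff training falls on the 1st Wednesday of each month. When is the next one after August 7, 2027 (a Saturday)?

September 1, 2027

August 2027 starts on a Sunday, so its 1st Wednesday is August 4, 2027 (3 days in).
That is not after August 7, 2027, so look at September 2027.
September 2027 starts on a Wednesday, so its 1st Wednesday is September 1, 2027.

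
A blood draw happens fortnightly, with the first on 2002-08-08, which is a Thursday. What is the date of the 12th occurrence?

The 12th occurrence is 11 intervals after the first: 11 × 14 = 154 days after 2002-08-08.
August has 31 days — 23 days to the end of August leaves 131.
September has 30 days (101 left).
October has 31 days (70 left).
November has 30 days (40 left).
December has 31 days (9 left).
9 days into January → 2003-01-09.

2003-01-09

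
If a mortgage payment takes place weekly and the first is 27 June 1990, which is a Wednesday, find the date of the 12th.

The 12th occurrence is 11 intervals after the first: 11 × 7 = 77 days after 27 June 1990.
June has 30 days — 3 days to the end of June leaves 74.
July has 31 days (43 left).
August has 31 days (12 left).
12 days into September → 12 September 1990.

12 September 1990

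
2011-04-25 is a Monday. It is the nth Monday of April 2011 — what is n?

Day 25 falls in week ⌈25/7⌉ of the month.
Days 1–7 hold the 1st Monday, 8–14 the 2nd, 15–21 the 3rd, 22–28 the 4th, 29–31 the 5th.
25 is in the range for the 4th.

4th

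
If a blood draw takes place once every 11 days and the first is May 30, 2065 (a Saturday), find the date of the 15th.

October 31, 2065

The 15th occurrence is 14 intervals after the first: 14 × 11 = 154 days after May 30, 2065.
May has 31 days — 1 day to the end of May leaves 153.
June has 30 days (123 left).
July has 31 days (92 left).
August has 31 days (61 left).
September has 30 days (31 left).
31 days into October → October 31, 2065.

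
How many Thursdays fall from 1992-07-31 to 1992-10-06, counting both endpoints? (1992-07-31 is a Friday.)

9

1992-07-31 is a Friday; the first Thursday on or after it is 1992-08-06 (6 days later).
From 1992-08-06 to 1992-10-06: 25 + 30 + 6 = 61 days (rest of August, September, October).
61 ÷ 7 = 8 full weeks with remainder 5, so 8 more Thursdays after the first → 9.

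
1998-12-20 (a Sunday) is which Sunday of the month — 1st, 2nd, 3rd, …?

3rd

Day 20 falls in week ⌈20/7⌉ of the month.
Days 1–7 hold the 1st Sunday, 8–14 the 2nd, 15–21 the 3rd, 22–28 the 4th, 29–31 the 5th.
20 is in the range for the 3rd.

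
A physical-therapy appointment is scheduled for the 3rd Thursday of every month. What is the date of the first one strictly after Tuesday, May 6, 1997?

May 15, 1997

May 1997 starts on a Thursday; its first Thursday is the 1st, so the 3rd Thursday is the 15th — May 15, 1997.
May 15, 1997 is after May 6, 1997, so that is the next one.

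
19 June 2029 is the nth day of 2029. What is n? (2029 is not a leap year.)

Days in months before June: 31 + 28 + 31 + 30 + 31 = 151.
Plus 19 days into June → day 170.

170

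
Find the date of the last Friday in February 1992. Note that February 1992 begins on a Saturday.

February 1992 begins on a Saturday, so the first Friday is February 7 (6 days later).
February 1992 has 29 days. Adding weeks: 7, 14, 21, 28 — the last one ≤ 29 is the 28th.

February 28, 1992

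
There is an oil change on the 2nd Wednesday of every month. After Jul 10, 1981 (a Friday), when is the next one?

Aug 12, 1981

Jul 1981 starts on a Wednesday; its first Wednesday is the 1st, so the 2nd Wednesday is the 8th — Jul 8, 1981.
That is not after Jul 10, 1981, so look at Aug 1981.
Aug 1981 starts on a Saturday; its first Wednesday is the 5th, so the 2nd Wednesday is the 12th — Aug 12, 1981.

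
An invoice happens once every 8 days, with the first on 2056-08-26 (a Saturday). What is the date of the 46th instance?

2057-08-21

The 46th occurrence is 45 intervals after the first: 45 × 8 = 360 days after 2056-08-26.
August has 31 days — 5 days to the end of August leaves 355.
September has 30 days (325 left).
October has 31 days (294 left).
November has 30 days (264 left).
December has 31 days (233 left).
January has 31 days (202 left).
February has 28 days (174 left).
March has 31 days (143 left).
April has 30 days (113 left).
May has 31 days (82 left).
June has 30 days (52 left).
July has 31 days (21 left).
21 days into August → 2057-08-21.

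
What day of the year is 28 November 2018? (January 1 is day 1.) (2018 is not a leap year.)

332

Days in months before November: 31 + 28 + 31 + 30 + 31 + 30 + 31 + 31 + 30 + 31 = 304.
Plus 28 days into November → day 332.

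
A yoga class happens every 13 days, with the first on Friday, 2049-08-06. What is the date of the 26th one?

2050-06-27

The 26th occurrence is 25 intervals after the first: 25 × 13 = 325 days after 2049-08-06.
August has 31 days — 25 days to the end of August leaves 300.
September has 30 days (270 left).
October has 31 days (239 left).
November has 30 days (209 left).
December has 31 days (178 left).
January has 31 days (147 left).
February has 28 days (119 left).
March has 31 days (88 left).
April has 30 days (58 left).
May has 31 days (27 left).
27 days into June → 2050-06-27.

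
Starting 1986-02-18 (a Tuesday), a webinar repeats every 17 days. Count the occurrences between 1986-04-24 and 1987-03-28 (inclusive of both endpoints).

Occurrences land 17·i days after 1986-02-18 for i = 0, 1, 2, …
1986-04-24 is 65 days after the start; 65 ÷ 17 = 3 remainder 14; since the remainder is 14, round up to i = 4. First occurrence in the window: #5 on 1986-04-27 (4×17 = 68 days in).
1987-03-28 is 403 days after the start; 403 ÷ 17 = 23 remainder 12. Last occurrence in the window: #24 on 1987-03-16.
Occurrences #5 through #24: 20 in total.

20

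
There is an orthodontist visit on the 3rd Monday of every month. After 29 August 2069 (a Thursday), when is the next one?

16 September 2069

August 2069 starts on a Thursday; its first Monday is the 5th, so the 3rd Monday is the 19th — 19 August 2069.
That is not after 29 August 2069, so look at September 2069.
September 2069 starts on a Sunday; its first Monday is the 2nd, so the 3rd Monday is the 16th — 16 September 2069.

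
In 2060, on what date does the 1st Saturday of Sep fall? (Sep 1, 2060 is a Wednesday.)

Sep 2060 begins on a Wednesday, so the first Saturday is Sep 4 (3 days later).

Sep 4, 2060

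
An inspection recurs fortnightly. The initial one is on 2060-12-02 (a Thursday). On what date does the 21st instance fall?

2061-09-08

The 21st occurrence is 20 intervals after the first: 20 × 14 = 280 days after 2060-12-02.
December has 31 days — 29 days to the end of December leaves 251.
January has 31 days (220 left).
February has 28 days (192 left).
March has 31 days (161 left).
April has 30 days (131 left).
May has 31 days (100 left).
June has 30 days (70 left).
July has 31 days (39 left).
August has 31 days (8 left).
8 days into September → 2061-09-08.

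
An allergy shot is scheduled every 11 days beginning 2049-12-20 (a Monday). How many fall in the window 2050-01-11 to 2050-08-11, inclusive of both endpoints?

Occurrences land 11·i days after 2049-12-20 for i = 0, 1, 2, …
2050-01-11 is 22 days after the start; 22 ÷ 11 = 2 remainder 0. First occurrence in the window: #3 on 2050-01-11 (2×11 = 22 days in).
2050-08-11 is 234 days after the start; 234 ÷ 11 = 21 remainder 3. Last occurrence in the window: #22 on 2050-08-08.
Occurrences #3 through #22: 20 in total.

20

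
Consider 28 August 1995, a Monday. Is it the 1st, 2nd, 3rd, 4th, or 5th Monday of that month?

Day 28 falls in week ⌈28/7⌉ of the month.
Days 1–7 hold the 1st Monday, 8–14 the 2nd, 15–21 the 3rd, 22–28 the 4th, 29–31 the 5th.
28 is in the range for the 4th.

4th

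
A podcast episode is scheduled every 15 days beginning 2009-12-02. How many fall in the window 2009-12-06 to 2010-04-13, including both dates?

Occurrences land 15·i days after 2009-12-02 for i = 0, 1, 2, …
2009-12-06 is 4 days after the start; 4 ÷ 15 = 0 remainder 4; since the remainder is 4, round up to i = 1. First occurrence in the window: #2 on 2009-12-17 (1×15 = 15 days in).
2010-04-13 is 132 days after the start; 132 ÷ 15 = 8 remainder 12. Last occurrence in the window: #9 on 2010-04-01.
Occurrences #2 through #9: 8 in total.

8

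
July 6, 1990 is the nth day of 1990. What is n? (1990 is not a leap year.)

187

Days in months before July: 31 + 28 + 31 + 30 + 31 + 30 = 181.
Plus 6 days into July → day 187.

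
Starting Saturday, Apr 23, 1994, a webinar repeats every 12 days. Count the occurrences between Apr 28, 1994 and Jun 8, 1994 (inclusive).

Occurrences land 12·i days after Apr 23, 1994 for i = 0, 1, 2, …
Apr 28, 1994 is 5 days after the start; 5 ÷ 12 = 0 remainder 5; since the remainder is 5, round up to i = 1. First occurrence in the window: #2 on May 5, 1994 (1×12 = 12 days in).
Jun 8, 1994 is 46 days after the start; 46 ÷ 12 = 3 remainder 10. Last occurrence in the window: #4 on May 29, 1994.
Occurrences #2 through #4: 3 in total.

3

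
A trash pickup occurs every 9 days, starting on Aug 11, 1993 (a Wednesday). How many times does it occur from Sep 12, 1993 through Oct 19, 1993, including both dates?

4

Occurrences land 9·i days after Aug 11, 1993 for i = 0, 1, 2, …
Sep 12, 1993 is 32 days after the start; 32 ÷ 9 = 3 remainder 5; since the remainder is 5, round up to i = 4. First occurrence in the window: #5 on Sep 16, 1993 (4×9 = 36 days in).
Oct 19, 1993 is 69 days after the start; 69 ÷ 9 = 7 remainder 6. Last occurrence in the window: #8 on Oct 13, 1993.
Occurrences #5 through #8: 4 in total.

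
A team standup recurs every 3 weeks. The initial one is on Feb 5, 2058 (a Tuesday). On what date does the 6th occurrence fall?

The 6th occurrence is 5 intervals after the first: 5 × 21 = 105 days after Feb 5, 2058.
Feb has 28 days — 23 days to the end of Feb leaves 82.
Mar has 31 days (51 left).
Apr has 30 days (21 left).
21 days into May → May 21, 2058.

May 21, 2058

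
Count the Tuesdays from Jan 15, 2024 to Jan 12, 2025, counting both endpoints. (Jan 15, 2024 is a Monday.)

52

Jan 15, 2024 is a Monday; the first Tuesday on or after it is Jan 16, 2024 (1 day later).
From Jan 16, 2024 to Jan 12, 2025: 350 + 12 = 362 days (rest of 2024, to Jan 12, 2025 in 2025).
362 ÷ 7 = 51 full weeks with remainder 5, so 51 more Tuesdays after the first → 52.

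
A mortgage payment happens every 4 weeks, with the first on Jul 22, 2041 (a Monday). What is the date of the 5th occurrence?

Nov 11, 2041

The 5th occurrence is 4 intervals after the first: 4 × 28 = 112 days after Jul 22, 2041.
Jul has 31 days — 9 days to the end of Jul leaves 103.
Aug has 31 days (72 left).
Sep has 30 days (42 left).
Oct has 31 days (11 left).
11 days into Nov → Nov 11, 2041.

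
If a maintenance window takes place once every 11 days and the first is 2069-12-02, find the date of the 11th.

The 11th occurrence is 10 intervals after the first: 10 × 11 = 110 days after 2069-12-02.
December has 31 days — 29 days to the end of December leaves 81.
January has 31 days (50 left).
February has 28 days (22 left).
22 days into March → 2070-03-22.

2070-03-22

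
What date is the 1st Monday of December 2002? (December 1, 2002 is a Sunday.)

December 2002 begins on a Sunday, so the first Monday is December 2 (1 day later).

2 December 2002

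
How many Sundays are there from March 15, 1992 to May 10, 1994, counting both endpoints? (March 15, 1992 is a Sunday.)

March 15, 1992 is a Sunday; the first Sunday on or after it is March 15, 1992.
From March 15, 1992 to May 10, 1994: 291 + 365 + 130 = 786 days (rest of 1992, 1993, to May 10, 1994 in 1994).
786 ÷ 7 = 112 full weeks with remainder 2, so 112 more Sundays after the first → 113.

113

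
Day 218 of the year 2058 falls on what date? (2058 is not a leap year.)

Aug 6, 2058

Jan has 31 days (218 − 31 = 187 remain).
Feb has 28 days (187 − 28 = 159 remain).
Mar has 31 days (159 − 31 = 128 remain).
Apr has 30 days (128 − 30 = 98 remain).
May has 31 days (98 − 31 = 67 remain).
Jun has 30 days (67 − 30 = 37 remain).
Jul has 31 days (37 − 31 = 6 remain).
6 into Aug → Aug 6.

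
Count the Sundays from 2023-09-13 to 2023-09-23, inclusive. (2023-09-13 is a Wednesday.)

1

2023-09-13 is a Wednesday; the first Sunday on or after it is 2023-09-17 (4 days later).
From 2023-09-17 to 2023-09-23 is 23 − 17 = 6 days.
6 ÷ 7 = 0 full weeks with remainder 6, so 0 more Sundays after the first → 1.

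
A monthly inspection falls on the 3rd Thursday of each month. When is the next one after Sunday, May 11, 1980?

May 1980 starts on a Thursday; its first Thursday is the 1st, so the 3rd Thursday is the 15th — May 15, 1980.
May 15, 1980 is after May 11, 1980, so that is the next one.

May 15, 1980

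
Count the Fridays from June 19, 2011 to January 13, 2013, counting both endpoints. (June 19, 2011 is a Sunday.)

June 19, 2011 is a Sunday; the first Friday on or after it is June 24, 2011 (5 days later).
From June 24, 2011 to January 13, 2013: 190 + 366 + 13 = 569 days (rest of 2011, 2012, to January 13, 2013 in 2013).
569 ÷ 7 = 81 full weeks with remainder 2, so 81 more Fridays after the first → 82.

82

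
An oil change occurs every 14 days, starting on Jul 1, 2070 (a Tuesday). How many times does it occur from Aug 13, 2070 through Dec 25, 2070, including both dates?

9

Occurrences land 14·i days after Jul 1, 2070 for i = 0, 1, 2, …
Aug 13, 2070 is 43 days after the start; 43 ÷ 14 = 3 remainder 1; since the remainder is 1, round up to i = 4. First occurrence in the window: #5 on Aug 26, 2070 (4×14 = 56 days in).
Dec 25, 2070 is 177 days after the start; 177 ÷ 14 = 12 remainder 9. Last occurrence in the window: #13 on Dec 16, 2070.
Occurrences #5 through #13: 9 in total.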